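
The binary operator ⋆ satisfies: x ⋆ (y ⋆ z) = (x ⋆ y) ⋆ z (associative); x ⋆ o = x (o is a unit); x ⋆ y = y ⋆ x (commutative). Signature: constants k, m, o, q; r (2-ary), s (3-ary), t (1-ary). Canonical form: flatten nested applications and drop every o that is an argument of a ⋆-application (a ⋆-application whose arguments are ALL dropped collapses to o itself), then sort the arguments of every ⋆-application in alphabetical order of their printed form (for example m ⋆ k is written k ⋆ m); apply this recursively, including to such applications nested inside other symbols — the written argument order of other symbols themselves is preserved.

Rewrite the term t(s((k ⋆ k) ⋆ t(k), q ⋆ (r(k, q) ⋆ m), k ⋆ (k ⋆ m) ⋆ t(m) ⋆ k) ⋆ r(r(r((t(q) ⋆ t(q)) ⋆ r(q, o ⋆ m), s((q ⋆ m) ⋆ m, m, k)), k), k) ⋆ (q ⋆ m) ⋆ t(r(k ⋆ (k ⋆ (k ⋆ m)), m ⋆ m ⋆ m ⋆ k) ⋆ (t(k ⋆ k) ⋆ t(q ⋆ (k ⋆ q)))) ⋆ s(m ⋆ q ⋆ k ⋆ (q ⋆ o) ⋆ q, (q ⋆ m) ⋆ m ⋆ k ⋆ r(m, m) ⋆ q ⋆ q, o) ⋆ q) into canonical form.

Answer: t(m ⋆ q ⋆ q ⋆ r(r(r(r(q, m) ⋆ t(q) ⋆ t(q), s(m ⋆ m ⋆ q, m, k)), k), k) ⋆ s(k ⋆ k ⋆ t(k), m ⋆ q ⋆ r(k, q), k ⋆ k ⋆ k ⋆ m ⋆ t(m)) ⋆ s(k ⋆ m ⋆ q ⋆ q ⋆ q, k ⋆ m ⋆ m ⋆ q ⋆ q ⋆ q ⋆ r(m, m), o) ⋆ t(r(k ⋆ k ⋆ k ⋆ m, k ⋆ m ⋆ m ⋆ m) ⋆ t(k ⋆ k) ⋆ t(k ⋆ q ⋆ q)))

Derivation:
Focus inside:  s((k ⋆ k) ⋆ t(k), q ⋆ (r(k, q) ⋆ m), k ⋆ (k ⋆ m) ⋆ t(m) ⋆ k) ⋆ r(r(r((t(q) ⋆ t(q)) ⋆ r(q, o ⋆ m), s((q ⋆ m) ⋆ m, m, k)), k), k) ⋆ (q ⋆ m) ⋆ t(r(k ⋆ (k ⋆ (k ⋆ m)), m ⋆ m ⋆ m ⋆ k) ⋆ (t(k ⋆ k) ⋆ t(q ⋆ (k ⋆ q)))) ⋆ s(m ⋆ q ⋆ k ⋆ (q ⋆ o) ⋆ q, (q ⋆ m) ⋆ m ⋆ k ⋆ r(m, m) ⋆ q ⋆ q, o) ⋆ q
Flatten:  s((k ⋆ k) ⋆ t(k), q ⋆ (r(k, q) ⋆ m), k ⋆ (k ⋆ m) ⋆ t(m) ⋆ k) ⋆ r(r(r((t(q) ⋆ t(q)) ⋆ r(q, o ⋆ m), s((q ⋆ m) ⋆ m, m, k)), k), k) ⋆ q ⋆ m ⋆ t(r(k ⋆ (k ⋆ (k ⋆ m)), m ⋆ m ⋆ m ⋆ k) ⋆ (t(k ⋆ k) ⋆ t(q ⋆ (k ⋆ q)))) ⋆ s(m ⋆ q ⋆ k ⋆ (q ⋆ o) ⋆ q, (q ⋆ m) ⋆ m ⋆ k ⋆ r(m, m) ⋆ q ⋆ q, o) ⋆ q
Inside:  s((k ⋆ k) ⋆ t(k), q ⋆ (r(k, q) ⋆ m), k ⋆ (k ⋆ m) ⋆ t(m) ⋆ k)  →  s(k ⋆ k ⋆ t(k), m ⋆ q ⋆ r(k, q), k ⋆ k ⋆ k ⋆ m ⋆ t(m))
Simplify inside:  r(r(r((t(q) ⋆ t(q)) ⋆ r(q, o ⋆ m), s((q ⋆ m) ⋆ m, m, k)), k), k)  →  r(r(r(r(q, m) ⋆ t(q) ⋆ t(q), s(m ⋆ m ⋆ q, m, k)), k), k)
Canonicalize subterm:  t(r(k ⋆ (k ⋆ (k ⋆ m)), m ⋆ m ⋆ m ⋆ k) ⋆ (t(k ⋆ k) ⋆ t(q ⋆ (k ⋆ q))))  →  t(r(k ⋆ k ⋆ k ⋆ m, k ⋆ m ⋆ m ⋆ m) ⋆ t(k ⋆ k) ⋆ t(k ⋆ q ⋆ q))
Order the arguments:  m ⋆ q ⋆ q ⋆ r(r(r(r(q, m) ⋆ t(q) ⋆ t(q), s(m ⋆ m ⋆ q, m, k)), k), k) ⋆ s(k ⋆ k ⋆ t(k), m ⋆ q ⋆ r(k, q), k ⋆ k ⋆ k ⋆ m ⋆ t(m)) ⋆ s(k ⋆ m ⋆ q ⋆ q ⋆ q, k ⋆ m ⋆ m ⋆ q ⋆ q ⋆ q ⋆ r(m, m), o) ⋆ t(r(k ⋆ k ⋆ k ⋆ m, k ⋆ m ⋆ m ⋆ m) ⋆ t(k ⋆ k) ⋆ t(k ⋆ q ⋆ q))
Rebuild:  t(m ⋆ q ⋆ q ⋆ r(r(r(r(q, m) ⋆ t(q) ⋆ t(q), s(m ⋆ m ⋆ q, m, k)), k), k) ⋆ s(k ⋆ k ⋆ t(k), m ⋆ q ⋆ r(k, q), k ⋆ k ⋆ k ⋆ m ⋆ t(m)) ⋆ s(k ⋆ m ⋆ q ⋆ q ⋆ q, k ⋆ m ⋆ m ⋆ q ⋆ q ⋆ q ⋆ r(m, m), o) ⋆ t(r(k ⋆ k ⋆ k ⋆ m, k ⋆ m ⋆ m ⋆ m) ⋆ t(k ⋆ k) ⋆ t(k ⋆ q ⋆ q)))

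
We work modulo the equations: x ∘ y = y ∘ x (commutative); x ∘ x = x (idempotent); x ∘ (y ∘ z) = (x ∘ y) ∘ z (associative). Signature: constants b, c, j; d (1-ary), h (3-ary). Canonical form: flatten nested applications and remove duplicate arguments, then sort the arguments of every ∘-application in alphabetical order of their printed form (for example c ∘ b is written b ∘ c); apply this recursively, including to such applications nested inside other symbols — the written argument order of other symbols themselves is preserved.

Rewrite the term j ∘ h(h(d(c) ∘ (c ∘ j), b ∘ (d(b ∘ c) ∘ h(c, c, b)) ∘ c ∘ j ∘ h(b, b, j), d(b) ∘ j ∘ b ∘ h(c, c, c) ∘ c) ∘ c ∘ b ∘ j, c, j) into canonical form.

Inside:  h(h(d(c) ∘ (c ∘ j), b ∘ (d(b ∘ c) ∘ h(c, c, b)) ∘ c ∘ j ∘ h(b, b, j), d(b) ∘ j ∘ b ∘ h(c, c, c) ∘ c) ∘ c ∘ b ∘ j, c, j)  →  h(b ∘ c ∘ h(c ∘ d(c) ∘ j, b ∘ c ∘ d(b ∘ c) ∘ h(b, b, j) ∘ h(c, c, b) ∘ j, b ∘ c ∘ d(b) ∘ h(c, c, c) ∘ j) ∘ j, c, j)
Sort:  h(b ∘ c ∘ h(c ∘ d(c) ∘ j, b ∘ c ∘ d(b ∘ c) ∘ h(b, b, j) ∘ h(c, c, b) ∘ j, b ∘ c ∘ d(b) ∘ h(c, c, c) ∘ j) ∘ j, c, j) ∘ j

Answer: h(b ∘ c ∘ h(c ∘ d(c) ∘ j, b ∘ c ∘ d(b ∘ c) ∘ h(b, b, j) ∘ h(c, c, b) ∘ j, b ∘ c ∘ d(b) ∘ h(c, c, c) ∘ j) ∘ j, c, j) ∘ j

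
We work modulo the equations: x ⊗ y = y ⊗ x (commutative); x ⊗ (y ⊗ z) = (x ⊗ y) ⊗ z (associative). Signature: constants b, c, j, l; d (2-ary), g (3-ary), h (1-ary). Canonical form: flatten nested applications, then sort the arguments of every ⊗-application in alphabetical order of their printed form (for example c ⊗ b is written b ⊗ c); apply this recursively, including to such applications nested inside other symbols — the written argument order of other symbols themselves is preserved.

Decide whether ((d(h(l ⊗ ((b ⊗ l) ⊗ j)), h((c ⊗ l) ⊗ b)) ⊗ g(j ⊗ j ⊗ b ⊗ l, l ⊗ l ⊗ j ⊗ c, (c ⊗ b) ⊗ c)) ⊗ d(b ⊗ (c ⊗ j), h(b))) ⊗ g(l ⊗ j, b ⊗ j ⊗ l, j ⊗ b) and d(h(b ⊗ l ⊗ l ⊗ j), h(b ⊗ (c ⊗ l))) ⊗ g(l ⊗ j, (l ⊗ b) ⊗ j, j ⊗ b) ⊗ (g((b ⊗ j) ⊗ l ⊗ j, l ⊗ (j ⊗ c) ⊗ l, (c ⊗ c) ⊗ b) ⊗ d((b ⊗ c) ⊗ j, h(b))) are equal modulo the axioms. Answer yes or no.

Left:  ((d(h(l ⊗ ((b ⊗ l) ⊗ j)), h((c ⊗ l) ⊗ b)) ⊗ g(j ⊗ j ⊗ b ⊗ l, l ⊗ l ⊗ j ⊗ c, (c ⊗ b) ⊗ c)) ⊗ d(b ⊗ (c ⊗ j), h(b))) ⊗ g(l ⊗ j, b ⊗ j ⊗ l, j ⊗ b)
  Flatten:  d(h(l ⊗ ((b ⊗ l) ⊗ j)), h((c ⊗ l) ⊗ b)) ⊗ g(j ⊗ j ⊗ b ⊗ l, l ⊗ l ⊗ j ⊗ c, (c ⊗ b) ⊗ c) ⊗ d(b ⊗ (c ⊗ j), h(b)) ⊗ g(l ⊗ j, b ⊗ j ⊗ l, j ⊗ b)
  Canonicalize subterm:  d(h(l ⊗ ((b ⊗ l) ⊗ j)), h((c ⊗ l) ⊗ b))  →  d(h(b ⊗ j ⊗ l ⊗ l), h(b ⊗ c ⊗ l))
  Simplify inside:  g(j ⊗ j ⊗ b ⊗ l, l ⊗ l ⊗ j ⊗ c, (c ⊗ b) ⊗ c)  →  g(b ⊗ j ⊗ j ⊗ l, c ⊗ j ⊗ l ⊗ l, b ⊗ c ⊗ c)
  Inside:  d(b ⊗ (c ⊗ j), h(b))  →  d(b ⊗ c ⊗ j, h(b))
  Order the arguments:  d(b ⊗ c ⊗ j, h(b)) ⊗ d(h(b ⊗ j ⊗ l ⊗ l), h(b ⊗ c ⊗ l)) ⊗ g(b ⊗ j ⊗ j ⊗ l, c ⊗ j ⊗ l ⊗ l, b ⊗ c ⊗ c) ⊗ g(j ⊗ l, b ⊗ j ⊗ l, b ⊗ j)
Right:  d(h(b ⊗ l ⊗ l ⊗ j), h(b ⊗ (c ⊗ l))) ⊗ g(l ⊗ j, (l ⊗ b) ⊗ j, j ⊗ b) ⊗ (g((b ⊗ j) ⊗ l ⊗ j, l ⊗ (j ⊗ c) ⊗ l, (c ⊗ c) ⊗ b) ⊗ d((b ⊗ c) ⊗ j, h(b)))
  Merge nested applications:  d(h(b ⊗ l ⊗ l ⊗ j), h(b ⊗ (c ⊗ l))) ⊗ g(l ⊗ j, (l ⊗ b) ⊗ j, j ⊗ b) ⊗ g((b ⊗ j) ⊗ l ⊗ j, l ⊗ (j ⊗ c) ⊗ l, (c ⊗ c) ⊗ b) ⊗ d((b ⊗ c) ⊗ j, h(b))
  Canonicalize subterm:  d(h(b ⊗ l ⊗ l ⊗ j), h(b ⊗ (c ⊗ l)))  →  d(h(b ⊗ j ⊗ l ⊗ l), h(b ⊗ c ⊗ l))
  Simplify inside:  g(l ⊗ j, (l ⊗ b) ⊗ j, j ⊗ b)  →  g(j ⊗ l, b ⊗ j ⊗ l, b ⊗ j)
  Inside:  g((b ⊗ j) ⊗ l ⊗ j, l ⊗ (j ⊗ c) ⊗ l, (c ⊗ c) ⊗ b)  →  g(b ⊗ j ⊗ j ⊗ l, c ⊗ j ⊗ l ⊗ l, b ⊗ c ⊗ c)
  Sort arguments:  d(b ⊗ c ⊗ j, h(b)) ⊗ d(h(b ⊗ j ⊗ l ⊗ l), h(b ⊗ c ⊗ l)) ⊗ g(b ⊗ j ⊗ j ⊗ l, c ⊗ j ⊗ l ⊗ l, b ⊗ c ⊗ c) ⊗ g(j ⊗ l, b ⊗ j ⊗ l, b ⊗ j)

Answer: yes — both canonical forms are d(b ⊗ c ⊗ j, h(b)) ⊗ d(h(b ⊗ j ⊗ l ⊗ l), h(b ⊗ c ⊗ l)) ⊗ g(b ⊗ j ⊗ j ⊗ l, c ⊗ j ⊗ l ⊗ l, b ⊗ c ⊗ c) ⊗ g(j ⊗ l, b ⊗ j ⊗ l, b ⊗ j)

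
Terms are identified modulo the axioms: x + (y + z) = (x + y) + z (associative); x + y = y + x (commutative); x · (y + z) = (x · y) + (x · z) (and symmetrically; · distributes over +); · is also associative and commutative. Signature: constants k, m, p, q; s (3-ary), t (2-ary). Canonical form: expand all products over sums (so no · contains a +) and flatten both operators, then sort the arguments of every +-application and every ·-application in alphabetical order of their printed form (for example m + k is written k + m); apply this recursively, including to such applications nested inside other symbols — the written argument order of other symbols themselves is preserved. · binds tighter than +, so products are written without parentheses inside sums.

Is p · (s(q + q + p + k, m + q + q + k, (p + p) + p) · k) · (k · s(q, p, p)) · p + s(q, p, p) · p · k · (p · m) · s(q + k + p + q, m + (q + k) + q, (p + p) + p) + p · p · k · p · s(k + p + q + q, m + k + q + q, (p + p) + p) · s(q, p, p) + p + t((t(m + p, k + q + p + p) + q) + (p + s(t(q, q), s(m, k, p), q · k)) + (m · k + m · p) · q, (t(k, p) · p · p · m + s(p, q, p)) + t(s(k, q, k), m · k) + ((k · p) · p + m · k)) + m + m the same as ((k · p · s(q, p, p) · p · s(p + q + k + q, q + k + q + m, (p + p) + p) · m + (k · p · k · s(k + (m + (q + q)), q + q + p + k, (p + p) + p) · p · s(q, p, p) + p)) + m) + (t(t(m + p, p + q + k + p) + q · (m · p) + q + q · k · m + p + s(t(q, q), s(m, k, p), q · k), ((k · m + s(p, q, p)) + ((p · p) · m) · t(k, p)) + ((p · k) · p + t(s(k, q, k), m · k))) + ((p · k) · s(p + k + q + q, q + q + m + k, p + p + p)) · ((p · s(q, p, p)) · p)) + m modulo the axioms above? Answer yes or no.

Left:  p · (s(q + q + p + k, m + q + q + k, (p + p) + p) · k) · (k · s(q, p, p)) · p + s(q, p, p) · p · k · (p · m) · s(q + k + p + q, m + (q + k) + q, (p + p) + p) + p · p · k · p · s(k + p + q + q, m + k + q + q, (p + p) + p) · s(q, p, p) + p + t((t(m + p, k + q + p + p) + q) + (p + s(t(q, q), s(m, k, p), q · k)) + (m · k + m · p) · q, (t(k, p) · p · p · m + s(p, q, p)) + t(s(k, q, k), m · k) + ((k · p) · p + m · k)) + m + m
  Distribute:  k · k · p · p · s(k + p + q + q, k + m + q + q, p + p + p) · s(q, p, p) + k · m · p · p · s(k + p + q + q, k + m + q + q, p + p + p) · s(q, p, p) + k · p · p · p · s(k + p + q + q, k + m + q + q, p + p + p) · s(q, p, p) + p + t(k · m · q + m · p · q + p + q + s(t(q, q), s(m, k, p), k · q) + t(m + p, k + p + p + q), k · m + k · p · p + m · p · p · t(k, p) + s(p, q, p) + t(s(k, q, k), k · m)) + m + m
  Sort arguments:  k · k · p · p · s(k + p + q + q, k + m + q + q, p + p + p) · s(q, p, p) + k · m · p · p · s(k + p + q + q, k + m + q + q, p + p + p) · s(q, p, p) + k · p · p · p · s(k + p + q + q, k + m + q + q, p + p + p) · s(q, p, p) + m + m + p + t(k · m · q + m · p · q + p + q + s(t(q, q), s(m, k, p), k · q) + t(m + p, k + p + p + q), k · m + k · p · p + m · p · p · t(k, p) + s(p, q, p) + t(s(k, q, k), k · m))
Right:  ((k · p · s(q, p, p) · p · s(p + q + k + q, q + k + q + m, (p + p) + p) · m + (k · p · k · s(k + (m + (q + q)), q + q + p + k, (p + p) + p) · p · s(q, p, p) + p)) + m) + (t(t(m + p, p + q + k + p) + q · (m · p) + q + q · k · m + p + s(t(q, q), s(m, k, p), q · k), ((k · m + s(p, q, p)) + ((p · p) · m) · t(k, p)) + ((p · k) · p + t(s(k, q, k), m · k))) + ((p · k) · s(p + k + q + q, q + q + m + k, p + p + p)) · ((p · s(q, p, p)) · p)) + m
  Flatten:  k · m · p · p · s(k + p + q + q, k + m + q + q, p + p + p) · s(q, p, p) + k · k · p · p · s(k + m + q + q, k + p + q + q, p + p + p) · s(q, p, p) + p + m + t(k · m · q + m · p · q + p + q + s(t(q, q), s(m, k, p), k · q) + t(m + p, k + p + p + q), k · m + k · p · p + m · p · p · t(k, p) + s(p, q, p) + t(s(k, q, k), k · m)) + k · p · p · p · s(k + p + q + q, k + m + q + q, p + p + p) · s(q, p, p) + m
  Order the arguments:  k · k · p · p · s(k + m + q + q, k + p + q + q, p + p + p) · s(q, p, p) + k · m · p · p · s(k + p + q + q, k + m + q + q, p + p + p) · s(q, p, p) + k · p · p · p · s(k + p + q + q, k + m + q + q, p + p + p) · s(q, p, p) + m + m + p + t(k · m · q + m · p · q + p + q + s(t(q, q), s(m, k, p), k · q) + t(m + p, k + p + p + q), k · m + k · p · p + m · p · p · t(k, p) + s(p, q, p) + t(s(k, q, k), k · m))

Answer: no — k · k · p · p · s(k + p + q + q, k + m + q + q, p + p + p) · s(q, p, p) + k · m · p · p · s(k + p + q + q, k + m + q + q, p + p + p) · s(q, p, p) + k · p · p · p · s(k + p + q + q, k + m + q + q, p + p + p) · s(q, p, p) + m + m + p + t(k · m · q + m · p · q + p + q + s(t(q, q), s(m, k, p), k · q) + t(m + p, k + p + p + q), k · m + k · p · p + m · p · p · t(k, p) + s(p, q, p) + t(s(k, q, k), k · m)) vs k · k · p · p · s(k + m + q + q, k + p + q + q, p + p + p) · s(q, p, p) + k · m · p · p · s(k + p + q + q, k + m + q + q, p + p + p) · s(q, p, p) + k · p · p · p · s(k + p + q + q, k + m + q + q, p + p + p) · s(q, p, p) + m + m + p + t(k · m · q + m · p · q + p + q + s(t(q, q), s(m, k, p), k · q) + t(m + p, k + p + p + q), k · m + k · p · p + m · p · p · t(k, p) + s(p, q, p) + t(s(k, q, k), k · m))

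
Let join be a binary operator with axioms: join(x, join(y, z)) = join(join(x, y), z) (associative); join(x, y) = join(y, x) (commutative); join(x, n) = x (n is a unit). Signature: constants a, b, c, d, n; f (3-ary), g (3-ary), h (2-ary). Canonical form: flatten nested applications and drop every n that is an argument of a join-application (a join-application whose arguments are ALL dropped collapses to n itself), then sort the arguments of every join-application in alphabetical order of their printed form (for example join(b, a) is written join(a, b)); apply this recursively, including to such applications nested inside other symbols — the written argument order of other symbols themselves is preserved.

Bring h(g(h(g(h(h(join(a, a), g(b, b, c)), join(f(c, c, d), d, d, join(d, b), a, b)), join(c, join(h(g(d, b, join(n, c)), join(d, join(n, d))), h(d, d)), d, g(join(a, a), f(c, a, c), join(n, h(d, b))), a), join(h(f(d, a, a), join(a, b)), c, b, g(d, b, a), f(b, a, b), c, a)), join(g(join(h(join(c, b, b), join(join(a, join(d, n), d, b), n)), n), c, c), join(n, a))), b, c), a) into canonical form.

Work inside:  join(c, join(h(g(d, b, join(n, c)), join(d, join(n, d))), h(d, d)), d, g(join(a, a), f(c, a, c), join(n, h(d, b))), a)
Flatten:  join(c, h(g(d, b, join(n, c)), join(d, join(n, d))), h(d, d), d, g(join(a, a), f(c, a, c), join(n, h(d, b))), a)
Inside:  h(g(d, b, join(n, c)), join(d, join(n, d)))  →  h(g(d, b, c), join(d, d))
Simplify inside:  g(join(a, a), f(c, a, c), join(n, h(d, b)))  →  g(join(a, a), f(c, a, c), h(d, b))
Order the arguments:  join(a, c, d, g(join(a, a), f(c, a, c), h(d, b)), h(d, d), h(g(d, b, c), join(d, d)))
Rebuild:  h(g(h(g(h(h(join(a, a), g(b, b, c)), join(a, b, b, d, d, d, f(c, c, d))), join(a, c, d, g(join(a, a), f(c, a, c), h(d, b)), h(d, d), h(g(d, b, c), join(d, d))), join(a, b, c, c, f(b, a, b), g(d, b, a), h(f(d, a, a), join(a, b)))), join(a, g(h(join(b, b, c), join(a, b, d, d)), c, c))), b, c), a)

Answer: h(g(h(g(h(h(join(a, a), g(b, b, c)), join(a, b, b, d, d, d, f(c, c, d))), join(a, c, d, g(join(a, a), f(c, a, c), h(d, b)), h(d, d), h(g(d, b, c), join(d, d))), join(a, b, c, c, f(b, a, b), g(d, b, a), h(f(d, a, a), join(a, b)))), join(a, g(h(join(b, b, c), join(a, b, d, d)), c, c))), b, c), a)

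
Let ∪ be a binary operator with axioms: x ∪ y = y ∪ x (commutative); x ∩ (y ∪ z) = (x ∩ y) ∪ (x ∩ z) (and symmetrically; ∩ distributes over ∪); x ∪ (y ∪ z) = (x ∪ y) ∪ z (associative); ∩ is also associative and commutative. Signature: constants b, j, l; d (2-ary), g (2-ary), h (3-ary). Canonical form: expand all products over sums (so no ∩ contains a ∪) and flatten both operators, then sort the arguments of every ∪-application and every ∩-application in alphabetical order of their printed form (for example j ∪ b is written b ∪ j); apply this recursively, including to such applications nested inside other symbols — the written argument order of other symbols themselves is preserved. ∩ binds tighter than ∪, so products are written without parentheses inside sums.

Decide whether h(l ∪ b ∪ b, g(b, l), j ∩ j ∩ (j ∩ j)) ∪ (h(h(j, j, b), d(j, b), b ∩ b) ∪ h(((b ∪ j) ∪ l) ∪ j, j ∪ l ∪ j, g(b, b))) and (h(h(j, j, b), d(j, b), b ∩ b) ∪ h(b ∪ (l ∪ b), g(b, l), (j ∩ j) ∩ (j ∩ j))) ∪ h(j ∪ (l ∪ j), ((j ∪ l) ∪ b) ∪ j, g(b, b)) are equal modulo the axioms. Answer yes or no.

Answer: no — h(b ∪ b ∪ l, g(b, l), j ∩ j ∩ j ∩ j) ∪ h(b ∪ j ∪ j ∪ l, j ∪ j ∪ l, g(b, b)) ∪ h(h(j, j, b), d(j, b), b ∩ b) vs h(b ∪ b ∪ l, g(b, l), j ∩ j ∩ j ∩ j) ∪ h(h(j, j, b), d(j, b), b ∩ b) ∪ h(j ∪ j ∪ l, b ∪ j ∪ j ∪ l, g(b, b))

Derivation:
Left:  h(l ∪ b ∪ b, g(b, l), j ∩ j ∩ (j ∩ j)) ∪ (h(h(j, j, b), d(j, b), b ∩ b) ∪ h(((b ∪ j) ∪ l) ∪ j, j ∪ l ∪ j, g(b, b)))
  Merge nested applications:  h(b ∪ b ∪ l, g(b, l), j ∩ j ∩ j ∩ j) ∪ h(h(j, j, b), d(j, b), b ∩ b) ∪ h(b ∪ j ∪ j ∪ l, j ∪ j ∪ l, g(b, b))
  Sort arguments:  h(b ∪ b ∪ l, g(b, l), j ∩ j ∩ j ∩ j) ∪ h(b ∪ j ∪ j ∪ l, j ∪ j ∪ l, g(b, b)) ∪ h(h(j, j, b), d(j, b), b ∩ b)
Right:  (h(h(j, j, b), d(j, b), b ∩ b) ∪ h(b ∪ (l ∪ b), g(b, l), (j ∩ j) ∩ (j ∩ j))) ∪ h(j ∪ (l ∪ j), ((j ∪ l) ∪ b) ∪ j, g(b, b))
  Merge nested applications:  h(h(j, j, b), d(j, b), b ∩ b) ∪ h(b ∪ b ∪ l, g(b, l), j ∩ j ∩ j ∩ j) ∪ h(j ∪ j ∪ l, b ∪ j ∪ j ∪ l, g(b, b))
  Sort:  h(b ∪ b ∪ l, g(b, l), j ∩ j ∩ j ∩ j) ∪ h(h(j, j, b), d(j, b), b ∩ b) ∪ h(j ∪ j ∪ l, b ∪ j ∪ j ∪ l, g(b, b))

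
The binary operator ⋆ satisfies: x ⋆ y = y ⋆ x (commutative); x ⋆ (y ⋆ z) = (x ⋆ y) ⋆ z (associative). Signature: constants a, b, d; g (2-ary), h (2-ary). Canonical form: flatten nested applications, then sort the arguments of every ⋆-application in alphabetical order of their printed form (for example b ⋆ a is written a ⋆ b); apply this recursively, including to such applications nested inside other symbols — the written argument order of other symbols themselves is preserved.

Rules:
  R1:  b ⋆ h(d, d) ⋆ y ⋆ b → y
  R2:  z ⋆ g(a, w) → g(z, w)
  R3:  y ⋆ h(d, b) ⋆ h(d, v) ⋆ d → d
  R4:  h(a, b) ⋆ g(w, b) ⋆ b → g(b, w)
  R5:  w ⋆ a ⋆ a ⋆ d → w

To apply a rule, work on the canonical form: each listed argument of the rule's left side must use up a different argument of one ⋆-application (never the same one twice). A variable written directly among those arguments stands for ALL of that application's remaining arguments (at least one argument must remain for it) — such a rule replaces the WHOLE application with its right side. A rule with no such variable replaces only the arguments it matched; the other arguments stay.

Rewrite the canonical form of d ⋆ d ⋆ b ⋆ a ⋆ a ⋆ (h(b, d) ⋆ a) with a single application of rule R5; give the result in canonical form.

Canonical form:  a ⋆ a ⋆ a ⋆ b ⋆ d ⋆ d ⋆ h(b, d)
Apply R5:  consuming a, a, d;  w := a ⋆ b ⋆ d ⋆ h(b, d)
The extension variable absorbs all remaining arguments, so the whole application is rewritten.
Result:  a ⋆ b ⋆ d ⋆ h(b, d)

Answer: a ⋆ b ⋆ d ⋆ h(b, d)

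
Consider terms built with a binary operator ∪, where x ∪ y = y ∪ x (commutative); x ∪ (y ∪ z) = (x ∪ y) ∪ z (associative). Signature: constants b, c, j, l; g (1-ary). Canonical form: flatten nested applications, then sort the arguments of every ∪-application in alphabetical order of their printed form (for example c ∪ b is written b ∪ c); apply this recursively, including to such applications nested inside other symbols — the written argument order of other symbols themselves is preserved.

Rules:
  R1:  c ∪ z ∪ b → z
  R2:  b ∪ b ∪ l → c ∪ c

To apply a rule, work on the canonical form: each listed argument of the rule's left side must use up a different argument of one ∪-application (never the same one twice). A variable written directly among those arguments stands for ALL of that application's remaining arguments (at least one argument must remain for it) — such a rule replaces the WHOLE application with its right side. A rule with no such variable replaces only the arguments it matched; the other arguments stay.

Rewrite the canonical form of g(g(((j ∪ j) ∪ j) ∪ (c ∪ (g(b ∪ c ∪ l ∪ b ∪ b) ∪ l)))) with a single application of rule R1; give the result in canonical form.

Answer: g(g(c ∪ g(b ∪ b ∪ l) ∪ j ∪ j ∪ j ∪ l))

Derivation:
Canonical form:  g(g(c ∪ g(b ∪ b ∪ b ∪ c ∪ l) ∪ j ∪ j ∪ j ∪ l))
Match R1:  consume b, c;  z := b ∪ b ∪ l
The variable takes the whole remainder — replace the entire application.
New term:  g(g(c ∪ g(b ∪ b ∪ l) ∪ j ∪ j ∪ j ∪ l))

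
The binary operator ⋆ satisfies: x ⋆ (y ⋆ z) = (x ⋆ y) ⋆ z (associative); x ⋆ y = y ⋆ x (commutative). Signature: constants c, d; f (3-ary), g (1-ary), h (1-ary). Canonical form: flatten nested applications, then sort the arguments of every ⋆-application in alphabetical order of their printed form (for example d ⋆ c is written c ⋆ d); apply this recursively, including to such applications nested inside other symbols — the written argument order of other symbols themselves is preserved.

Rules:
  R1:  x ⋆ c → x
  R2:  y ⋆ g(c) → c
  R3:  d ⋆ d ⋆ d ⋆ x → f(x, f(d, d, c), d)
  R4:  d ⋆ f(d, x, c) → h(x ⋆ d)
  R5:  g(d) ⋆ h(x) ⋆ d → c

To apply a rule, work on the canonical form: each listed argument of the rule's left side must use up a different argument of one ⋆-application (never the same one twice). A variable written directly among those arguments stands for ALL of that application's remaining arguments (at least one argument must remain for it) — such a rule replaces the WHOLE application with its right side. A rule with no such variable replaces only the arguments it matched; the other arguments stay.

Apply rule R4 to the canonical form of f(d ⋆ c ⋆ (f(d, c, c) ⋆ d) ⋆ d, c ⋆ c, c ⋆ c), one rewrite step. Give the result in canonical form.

Answer: f(c ⋆ d ⋆ d ⋆ h(c ⋆ d), c ⋆ c, c ⋆ c)

Derivation:
Canonical form:  f(c ⋆ d ⋆ d ⋆ d ⋆ f(d, c, c), c ⋆ c, c ⋆ c)
R4 matches:  uses d, f(d, c, c);  x := c
Giving:  f(c ⋆ d ⋆ d ⋆ h(c ⋆ d), c ⋆ c, c ⋆ c)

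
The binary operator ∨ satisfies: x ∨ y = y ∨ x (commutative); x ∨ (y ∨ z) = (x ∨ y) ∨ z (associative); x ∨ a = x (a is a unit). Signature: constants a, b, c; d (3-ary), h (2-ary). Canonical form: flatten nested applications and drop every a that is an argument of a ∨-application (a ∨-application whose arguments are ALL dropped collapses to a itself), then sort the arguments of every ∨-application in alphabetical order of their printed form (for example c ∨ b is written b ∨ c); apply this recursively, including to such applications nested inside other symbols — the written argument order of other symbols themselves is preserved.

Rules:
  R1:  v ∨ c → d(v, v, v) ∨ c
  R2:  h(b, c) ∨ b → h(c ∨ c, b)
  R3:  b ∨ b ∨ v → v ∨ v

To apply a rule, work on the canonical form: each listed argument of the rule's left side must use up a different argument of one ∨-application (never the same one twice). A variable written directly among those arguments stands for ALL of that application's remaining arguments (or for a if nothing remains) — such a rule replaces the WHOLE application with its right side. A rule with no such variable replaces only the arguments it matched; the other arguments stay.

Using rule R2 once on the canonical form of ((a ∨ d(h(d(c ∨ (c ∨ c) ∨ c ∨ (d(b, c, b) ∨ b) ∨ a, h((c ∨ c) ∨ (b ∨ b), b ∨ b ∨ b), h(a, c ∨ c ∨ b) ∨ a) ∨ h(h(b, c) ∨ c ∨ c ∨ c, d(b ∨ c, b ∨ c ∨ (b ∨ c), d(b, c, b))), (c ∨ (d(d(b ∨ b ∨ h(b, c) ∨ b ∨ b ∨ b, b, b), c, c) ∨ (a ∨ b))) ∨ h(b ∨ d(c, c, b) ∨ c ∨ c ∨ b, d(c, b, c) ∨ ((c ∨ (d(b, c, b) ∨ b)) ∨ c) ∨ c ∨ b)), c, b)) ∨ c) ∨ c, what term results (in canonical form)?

Canonical form:  c ∨ c ∨ d(h(d(b ∨ c ∨ c ∨ c ∨ c ∨ d(b, c, b), h(b ∨ b ∨ c ∨ c, b ∨ b ∨ b), h(a, b ∨ c ∨ c)) ∨ h(c ∨ c ∨ c ∨ h(b, c), d(b ∨ c, b ∨ b ∨ c ∨ c, d(b, c, b))), b ∨ c ∨ d(d(b ∨ b ∨ b ∨ b ∨ b ∨ h(b, c), b, b), c, c) ∨ h(b ∨ b ∨ c ∨ c ∨ d(c, c, b), b ∨ b ∨ c ∨ c ∨ c ∨ d(b, c, b) ∨ d(c, b, c))), c, b)
Apply R2:  consuming b, h(b, c)
New term:  c ∨ c ∨ d(h(d(b ∨ c ∨ c ∨ c ∨ c ∨ d(b, c, b), h(b ∨ b ∨ c ∨ c, b ∨ b ∨ b), h(a, b ∨ c ∨ c)) ∨ h(c ∨ c ∨ c ∨ h(b, c), d(b ∨ c, b ∨ b ∨ c ∨ c, d(b, c, b))), b ∨ c ∨ d(d(b ∨ b ∨ b ∨ b ∨ h(c ∨ c, b), b, b), c, c) ∨ h(b ∨ b ∨ c ∨ c ∨ d(c, c, b), b ∨ b ∨ c ∨ c ∨ c ∨ d(b, c, b) ∨ d(c, b, c))), c, b)

Answer: c ∨ c ∨ d(h(d(b ∨ c ∨ c ∨ c ∨ c ∨ d(b, c, b), h(b ∨ b ∨ c ∨ c, b ∨ b ∨ b), h(a, b ∨ c ∨ c)) ∨ h(c ∨ c ∨ c ∨ h(b, c), d(b ∨ c, b ∨ b ∨ c ∨ c, d(b, c, b))), b ∨ c ∨ d(d(b ∨ b ∨ b ∨ b ∨ h(c ∨ c, b), b, b), c, c) ∨ h(b ∨ b ∨ c ∨ c ∨ d(c, c, b), b ∨ b ∨ c ∨ c ∨ c ∨ d(b, c, b) ∨ d(c, b, c))), c, b)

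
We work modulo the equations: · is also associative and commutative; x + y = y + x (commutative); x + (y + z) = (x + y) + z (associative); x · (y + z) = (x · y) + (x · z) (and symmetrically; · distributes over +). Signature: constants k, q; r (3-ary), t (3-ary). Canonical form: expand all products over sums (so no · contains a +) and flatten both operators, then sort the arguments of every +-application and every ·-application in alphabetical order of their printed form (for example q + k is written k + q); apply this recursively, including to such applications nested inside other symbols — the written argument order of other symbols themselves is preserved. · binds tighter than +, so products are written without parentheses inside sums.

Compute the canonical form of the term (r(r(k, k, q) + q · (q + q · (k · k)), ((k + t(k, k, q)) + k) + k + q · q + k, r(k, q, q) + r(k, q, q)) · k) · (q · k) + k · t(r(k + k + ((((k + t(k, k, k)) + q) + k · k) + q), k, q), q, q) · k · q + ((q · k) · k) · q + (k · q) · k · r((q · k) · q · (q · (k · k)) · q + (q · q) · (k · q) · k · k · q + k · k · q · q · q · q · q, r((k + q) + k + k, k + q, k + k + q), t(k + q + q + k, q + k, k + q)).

Expand products over sums:  k · k · q · r(k · k · q · q + q · q + r(k, k, q), k + k + k + k + q · q + t(k, k, q), r(k, q, q) + r(k, q, q)) + k · k · q · t(r(k + k + k + k · k + q + q + t(k, k, k), k, q), q, q) + k · k · q · q + k · k · q · r(k · k · k · q · q · q · q + k · k · k · q · q · q · q + k · k · q · q · q · q · q, r(k + k + k + q, k + q, k + k + q), t(k + k + q + q, k + q, k + q))
Order the arguments:  k · k · q · q + k · k · q · r(k · k · k · q · q · q · q + k · k · k · q · q · q · q + k · k · q · q · q · q · q, r(k + k + k + q, k + q, k + k + q), t(k + k + q + q, k + q, k + q)) + k · k · q · r(k · k · q · q + q · q + r(k, k, q), k + k + k + k + q · q + t(k, k, q), r(k, q, q) + r(k, q, q)) + k · k · q · t(r(k + k + k + k · k + q + q + t(k, k, k), k, q), q, q)

Answer: k · k · q · q + k · k · q · r(k · k · k · q · q · q · q + k · k · k · q · q · q · q + k · k · q · q · q · q · q, r(k + k + k + q, k + q, k + k + q), t(k + k + q + q, k + q, k + q)) + k · k · q · r(k · k · q · q + q · q + r(k, k, q), k + k + k + k + q · q + t(k, k, q), r(k, q, q) + r(k, q, q)) + k · k · q · t(r(k + k + k + k · k + q + q + t(k, k, k), k, q), q, q)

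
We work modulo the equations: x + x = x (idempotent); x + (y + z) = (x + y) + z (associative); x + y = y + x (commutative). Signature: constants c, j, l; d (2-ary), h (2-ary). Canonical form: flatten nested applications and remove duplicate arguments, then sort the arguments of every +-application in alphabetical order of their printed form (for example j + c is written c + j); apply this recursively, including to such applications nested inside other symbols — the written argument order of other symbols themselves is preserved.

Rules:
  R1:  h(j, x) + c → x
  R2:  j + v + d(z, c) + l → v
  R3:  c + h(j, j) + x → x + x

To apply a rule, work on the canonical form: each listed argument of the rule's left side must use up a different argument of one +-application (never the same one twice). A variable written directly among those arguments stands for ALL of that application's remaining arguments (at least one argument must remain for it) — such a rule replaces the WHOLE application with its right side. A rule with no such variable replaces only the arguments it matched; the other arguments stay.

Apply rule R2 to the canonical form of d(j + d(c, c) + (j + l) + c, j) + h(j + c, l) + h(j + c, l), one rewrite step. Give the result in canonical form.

Canonical form:  d(c + d(c, c) + j + l, j) + h(c + j, l)
R2 matches:  uses d(c, c), j, l;  v := c, z := c
The extension variable absorbs all remaining arguments, so the whole application is rewritten.
Result:  d(c, j) + h(c + j, l)

Answer: d(c, j) + h(c + j, l)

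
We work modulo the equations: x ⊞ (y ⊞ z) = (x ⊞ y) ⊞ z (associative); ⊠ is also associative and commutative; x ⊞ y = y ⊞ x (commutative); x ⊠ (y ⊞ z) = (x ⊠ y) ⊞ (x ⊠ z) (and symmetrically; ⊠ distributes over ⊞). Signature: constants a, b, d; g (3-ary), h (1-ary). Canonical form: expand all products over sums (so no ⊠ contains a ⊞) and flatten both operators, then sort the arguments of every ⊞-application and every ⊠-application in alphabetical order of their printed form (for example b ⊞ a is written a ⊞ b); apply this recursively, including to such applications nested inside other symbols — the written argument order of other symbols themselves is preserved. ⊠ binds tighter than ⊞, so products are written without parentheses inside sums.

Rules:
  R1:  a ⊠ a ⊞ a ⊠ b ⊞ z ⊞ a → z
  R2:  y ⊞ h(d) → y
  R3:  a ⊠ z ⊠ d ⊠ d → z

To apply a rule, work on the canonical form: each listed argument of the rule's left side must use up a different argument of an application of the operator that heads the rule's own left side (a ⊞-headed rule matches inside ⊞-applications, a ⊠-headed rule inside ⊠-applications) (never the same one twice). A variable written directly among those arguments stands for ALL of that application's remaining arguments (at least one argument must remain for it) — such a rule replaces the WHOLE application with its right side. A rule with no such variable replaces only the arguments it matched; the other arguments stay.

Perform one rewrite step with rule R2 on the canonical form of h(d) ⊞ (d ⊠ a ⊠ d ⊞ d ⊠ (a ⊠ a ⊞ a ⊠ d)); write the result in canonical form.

Canonical form:  a ⊠ a ⊠ d ⊞ a ⊠ d ⊠ d ⊞ a ⊠ d ⊠ d ⊞ h(d)
R2 matches:  uses h(d);  y := a ⊠ a ⊠ d ⊞ a ⊠ d ⊠ d ⊞ a ⊠ d ⊠ d
The variable takes the whole remainder — replace the entire application.
New term:  a ⊠ a ⊠ d ⊞ a ⊠ d ⊠ d ⊞ a ⊠ d ⊠ d

Answer: a ⊠ a ⊠ d ⊞ a ⊠ d ⊠ d ⊞ a ⊠ d ⊠ d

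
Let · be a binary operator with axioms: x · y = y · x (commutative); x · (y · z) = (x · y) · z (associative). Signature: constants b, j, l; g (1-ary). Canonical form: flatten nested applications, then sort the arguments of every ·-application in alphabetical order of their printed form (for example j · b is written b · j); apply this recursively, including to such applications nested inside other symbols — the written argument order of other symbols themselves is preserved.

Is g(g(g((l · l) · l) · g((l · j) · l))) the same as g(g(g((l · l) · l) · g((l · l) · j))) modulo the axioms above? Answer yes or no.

Left:  g(g(g((l · l) · l) · g((l · j) · l)))
  Descend into:  g((l · l) · l) · g((l · j) · l)
  Simplify inside:  g((l · l) · l)  →  g(l · l · l)
  Inside:  g((l · j) · l)  →  g(j · l · l)
  Sort arguments:  g(j · l · l) · g(l · l · l)
  Put back:  g(g(g(j · l · l) · g(l · l · l)))
Right:  g(g(g((l · l) · l) · g((l · l) · j)))
  Descend into:  g((l · l) · l) · g((l · l) · j)
  Simplify inside:  g((l · l) · l)  →  g(l · l · l)
  Simplify inside:  g((l · l) · j)  →  g(j · l · l)
  Sort arguments:  g(j · l · l) · g(l · l · l)
  Reassemble:  g(g(g(j · l · l) · g(l · l · l)))

Answer: yes — both canonical forms are g(g(g(j · l · l) · g(l · l · l)))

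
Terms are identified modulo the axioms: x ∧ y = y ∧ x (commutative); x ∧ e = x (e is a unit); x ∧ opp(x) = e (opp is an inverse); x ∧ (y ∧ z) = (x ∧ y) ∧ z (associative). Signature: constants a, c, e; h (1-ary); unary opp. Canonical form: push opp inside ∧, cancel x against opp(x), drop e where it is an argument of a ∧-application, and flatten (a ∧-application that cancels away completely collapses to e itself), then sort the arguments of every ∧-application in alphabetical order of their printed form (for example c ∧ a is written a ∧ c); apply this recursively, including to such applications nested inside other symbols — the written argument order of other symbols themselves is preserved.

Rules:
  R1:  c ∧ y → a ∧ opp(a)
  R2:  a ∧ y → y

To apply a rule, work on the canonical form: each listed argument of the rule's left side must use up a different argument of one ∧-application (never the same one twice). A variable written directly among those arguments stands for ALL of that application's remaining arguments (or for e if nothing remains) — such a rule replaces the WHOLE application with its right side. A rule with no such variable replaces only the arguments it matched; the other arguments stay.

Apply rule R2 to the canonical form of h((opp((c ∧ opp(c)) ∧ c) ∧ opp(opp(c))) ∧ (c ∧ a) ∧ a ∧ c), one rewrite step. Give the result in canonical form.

Canonical form:  h(a ∧ a ∧ c ∧ c)
Match R2:  consume a;  y := a ∧ c ∧ c
Every leftover argument binds to the variable; the entire application is replaced.
New term:  h(a ∧ c ∧ c)

Answer: h(a ∧ c ∧ c)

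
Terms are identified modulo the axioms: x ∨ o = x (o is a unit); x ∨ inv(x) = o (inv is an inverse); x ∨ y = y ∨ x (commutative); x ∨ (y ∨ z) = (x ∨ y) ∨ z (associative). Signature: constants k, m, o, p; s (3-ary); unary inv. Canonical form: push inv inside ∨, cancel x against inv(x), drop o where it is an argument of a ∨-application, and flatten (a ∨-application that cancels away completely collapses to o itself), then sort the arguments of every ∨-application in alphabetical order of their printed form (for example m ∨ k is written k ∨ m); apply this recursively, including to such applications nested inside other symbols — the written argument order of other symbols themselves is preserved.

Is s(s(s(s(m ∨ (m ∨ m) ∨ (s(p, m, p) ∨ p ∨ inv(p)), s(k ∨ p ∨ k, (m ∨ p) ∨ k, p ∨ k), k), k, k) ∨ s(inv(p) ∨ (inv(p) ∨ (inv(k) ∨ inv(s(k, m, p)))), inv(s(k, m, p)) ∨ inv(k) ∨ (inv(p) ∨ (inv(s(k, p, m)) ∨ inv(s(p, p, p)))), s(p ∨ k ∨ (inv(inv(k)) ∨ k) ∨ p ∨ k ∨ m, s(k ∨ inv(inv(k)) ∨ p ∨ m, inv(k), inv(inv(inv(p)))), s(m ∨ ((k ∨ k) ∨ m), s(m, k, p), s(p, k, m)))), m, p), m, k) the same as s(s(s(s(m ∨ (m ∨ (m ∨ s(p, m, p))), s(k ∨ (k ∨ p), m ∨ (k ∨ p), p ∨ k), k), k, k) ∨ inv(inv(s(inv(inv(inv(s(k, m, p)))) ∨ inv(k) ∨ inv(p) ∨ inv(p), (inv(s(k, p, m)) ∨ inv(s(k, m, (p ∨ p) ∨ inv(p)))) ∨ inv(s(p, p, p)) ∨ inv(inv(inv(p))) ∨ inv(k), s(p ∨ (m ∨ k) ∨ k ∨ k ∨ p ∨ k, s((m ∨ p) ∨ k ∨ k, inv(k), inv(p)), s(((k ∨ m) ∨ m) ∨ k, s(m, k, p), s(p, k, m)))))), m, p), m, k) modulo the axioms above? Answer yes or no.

Answer: yes — both canonical forms are s(s(s(inv(k) ∨ inv(p) ∨ inv(p) ∨ inv(s(k, m, p)), inv(k) ∨ inv(p) ∨ inv(s(k, m, p)) ∨ inv(s(k, p, m)) ∨ inv(s(p, p, p)), s(k ∨ k ∨ k ∨ k ∨ m ∨ p ∨ p, s(k ∨ k ∨ m ∨ p, inv(k), inv(p)), s(k ∨ k ∨ m ∨ m, s(m, k, p), s(p, k, m)))) ∨ s(s(m ∨ m ∨ m ∨ s(p, m, p), s(k ∨ k ∨ p, k ∨ m ∨ p, k ∨ p), k), k, k), m, p), m, k)

Derivation:
Left:  s(s(s(s(m ∨ (m ∨ m) ∨ (s(p, m, p) ∨ p ∨ inv(p)), s(k ∨ p ∨ k, (m ∨ p) ∨ k, p ∨ k), k), k, k) ∨ s(inv(p) ∨ (inv(p) ∨ (inv(k) ∨ inv(s(k, m, p)))), inv(s(k, m, p)) ∨ inv(k) ∨ (inv(p) ∨ (inv(s(k, p, m)) ∨ inv(s(p, p, p)))), s(p ∨ k ∨ (inv(inv(k)) ∨ k) ∨ p ∨ k ∨ m, s(k ∨ inv(inv(k)) ∨ p ∨ m, inv(k), inv(inv(inv(p)))), s(m ∨ ((k ∨ k) ∨ m), s(m, k, p), s(p, k, m)))), m, p), m, k)
  Work inside:  s(s(m ∨ (m ∨ m) ∨ (s(p, m, p) ∨ p ∨ inv(p)), s(k ∨ p ∨ k, (m ∨ p) ∨ k, p ∨ k), k), k, k) ∨ s(inv(p) ∨ (inv(p) ∨ (inv(k) ∨ inv(s(k, m, p)))), inv(s(k, m, p)) ∨ inv(k) ∨ (inv(p) ∨ (inv(s(k, p, m)) ∨ inv(s(p, p, p)))), s(p ∨ k ∨ (inv(inv(k)) ∨ k) ∨ p ∨ k ∨ m, s(k ∨ inv(inv(k)) ∨ p ∨ m, inv(k), inv(inv(inv(p)))), s(m ∨ ((k ∨ k) ∨ m), s(m, k, p), s(p, k, m))))
  Push inv inside:  distribute inv over ∨ and collapse double inv
  Collect:  s(s(m ∨ m ∨ m ∨ s(p, m, p), s(k ∨ k ∨ p, k ∨ m ∨ p, k ∨ p), k), k, k) ∨ s(inv(k) ∨ inv(p) ∨ inv(p) ∨ inv(s(k, m, p)), inv(k) ∨ inv(p) ∨ inv(s(k, m, p)) ∨ inv(s(k, p, m)) ∨ inv(s(p, p, p)), s(k ∨ k ∨ k ∨ k ∨ m ∨ p ∨ p, s(k ∨ k ∨ m ∨ p, inv(k), inv(p)), s(k ∨ k ∨ m ∨ m, s(m, k, p), s(p, k, m))))
  Sort:  s(inv(k) ∨ inv(p) ∨ inv(p) ∨ inv(s(k, m, p)), inv(k) ∨ inv(p) ∨ inv(s(k, m, p)) ∨ inv(s(k, p, m)) ∨ inv(s(p, p, p)), s(k ∨ k ∨ k ∨ k ∨ m ∨ p ∨ p, s(k ∨ k ∨ m ∨ p, inv(k), inv(p)), s(k ∨ k ∨ m ∨ m, s(m, k, p), s(p, k, m)))) ∨ s(s(m ∨ m ∨ m ∨ s(p, m, p), s(k ∨ k ∨ p, k ∨ m ∨ p, k ∨ p), k), k, k)
  Put back:  s(s(s(inv(k) ∨ inv(p) ∨ inv(p) ∨ inv(s(k, m, p)), inv(k) ∨ inv(p) ∨ inv(s(k, m, p)) ∨ inv(s(k, p, m)) ∨ inv(s(p, p, p)), s(k ∨ k ∨ k ∨ k ∨ m ∨ p ∨ p, s(k ∨ k ∨ m ∨ p, inv(k), inv(p)), s(k ∨ k ∨ m ∨ m, s(m, k, p), s(p, k, m)))) ∨ s(s(m ∨ m ∨ m ∨ s(p, m, p), s(k ∨ k ∨ p, k ∨ m ∨ p, k ∨ p), k), k, k), m, p), m, k)
Right:  s(s(s(s(m ∨ (m ∨ (m ∨ s(p, m, p))), s(k ∨ (k ∨ p), m ∨ (k ∨ p), p ∨ k), k), k, k) ∨ inv(inv(s(inv(inv(inv(s(k, m, p)))) ∨ inv(k) ∨ inv(p) ∨ inv(p), (inv(s(k, p, m)) ∨ inv(s(k, m, (p ∨ p) ∨ inv(p)))) ∨ inv(s(p, p, p)) ∨ inv(inv(inv(p))) ∨ inv(k), s(p ∨ (m ∨ k) ∨ k ∨ k ∨ p ∨ k, s((m ∨ p) ∨ k ∨ k, inv(k), inv(p)), s(((k ∨ m) ∨ m) ∨ k, s(m, k, p), s(p, k, m)))))), m, p), m, k)
  Work inside:  s(s(m ∨ (m ∨ (m ∨ s(p, m, p))), s(k ∨ (k ∨ p), m ∨ (k ∨ p), p ∨ k), k), k, k) ∨ inv(inv(s(inv(inv(inv(s(k, m, p)))) ∨ inv(k) ∨ inv(p) ∨ inv(p), (inv(s(k, p, m)) ∨ inv(s(k, m, (p ∨ p) ∨ inv(p)))) ∨ inv(s(p, p, p)) ∨ inv(inv(inv(p))) ∨ inv(k), s(p ∨ (m ∨ k) ∨ k ∨ k ∨ p ∨ k, s((m ∨ p) ∨ k ∨ k, inv(k), inv(p)), s(((k ∨ m) ∨ m) ∨ k, s(m, k, p), s(p, k, m))))))
  Push inv inside:  distribute inv over ∨ and collapse double inv
  Combine occurrences:  s(s(m ∨ m ∨ m ∨ s(p, m, p), s(k ∨ k ∨ p, k ∨ m ∨ p, k ∨ p), k), k, k) ∨ s(inv(k) ∨ inv(p) ∨ inv(p) ∨ inv(s(k, m, p)), inv(k) ∨ inv(p) ∨ inv(s(k, m, p)) ∨ inv(s(k, p, m)) ∨ inv(s(p, p, p)), s(k ∨ k ∨ k ∨ k ∨ m ∨ p ∨ p, s(k ∨ k ∨ m ∨ p, inv(k), inv(p)), s(k ∨ k ∨ m ∨ m, s(m, k, p), s(p, k, m))))
  Sort arguments:  s(inv(k) ∨ inv(p) ∨ inv(p) ∨ inv(s(k, m, p)), inv(k) ∨ inv(p) ∨ inv(s(k, m, p)) ∨ inv(s(k, p, m)) ∨ inv(s(p, p, p)), s(k ∨ k ∨ k ∨ k ∨ m ∨ p ∨ p, s(k ∨ k ∨ m ∨ p, inv(k), inv(p)), s(k ∨ k ∨ m ∨ m, s(m, k, p), s(p, k, m)))) ∨ s(s(m ∨ m ∨ m ∨ s(p, m, p), s(k ∨ k ∨ p, k ∨ m ∨ p, k ∨ p), k), k, k)
  Put back:  s(s(s(inv(k) ∨ inv(p) ∨ inv(p) ∨ inv(s(k, m, p)), inv(k) ∨ inv(p) ∨ inv(s(k, m, p)) ∨ inv(s(k, p, m)) ∨ inv(s(p, p, p)), s(k ∨ k ∨ k ∨ k ∨ m ∨ p ∨ p, s(k ∨ k ∨ m ∨ p, inv(k), inv(p)), s(k ∨ k ∨ m ∨ m, s(m, k, p), s(p, k, m)))) ∨ s(s(m ∨ m ∨ m ∨ s(p, m, p), s(k ∨ k ∨ p, k ∨ m ∨ p, k ∨ p), k), k, k), m, p), m, k)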